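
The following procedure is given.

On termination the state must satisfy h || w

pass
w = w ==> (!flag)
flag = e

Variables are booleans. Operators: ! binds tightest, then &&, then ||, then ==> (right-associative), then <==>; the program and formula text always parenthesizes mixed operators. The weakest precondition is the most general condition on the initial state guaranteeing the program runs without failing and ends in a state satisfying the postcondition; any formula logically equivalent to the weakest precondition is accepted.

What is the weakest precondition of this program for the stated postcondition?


Working backward. After the program, h || w must hold.
Before flag := e: h || w
Before w := w ==> (!flag): h || (w ==> (!flag))
Before skip: h || (w ==> (!flag))
Answer: WP = h || (w ==> (!flag))


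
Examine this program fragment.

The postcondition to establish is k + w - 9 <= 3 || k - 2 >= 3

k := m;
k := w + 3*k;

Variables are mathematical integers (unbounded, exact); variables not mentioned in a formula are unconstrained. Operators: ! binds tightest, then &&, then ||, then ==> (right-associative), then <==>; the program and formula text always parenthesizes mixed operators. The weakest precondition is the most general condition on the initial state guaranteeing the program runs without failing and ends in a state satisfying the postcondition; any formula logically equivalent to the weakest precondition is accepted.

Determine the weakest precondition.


Working backward. After the program, the postcondition k + w - 9 <= 3 || k - 2 >= 3 must hold; in canonical form it is k + w <= 12 || k >= 5.
Before k := w + 3*k: 3*k + 2*w <= 12 || 3*k + w >= 5
Before k := m: 3*m + 2*w <= 12 || 3*m + w >= 5
Answer: WP = 3*m + 2*w <= 12 || 3*m + w >= 5


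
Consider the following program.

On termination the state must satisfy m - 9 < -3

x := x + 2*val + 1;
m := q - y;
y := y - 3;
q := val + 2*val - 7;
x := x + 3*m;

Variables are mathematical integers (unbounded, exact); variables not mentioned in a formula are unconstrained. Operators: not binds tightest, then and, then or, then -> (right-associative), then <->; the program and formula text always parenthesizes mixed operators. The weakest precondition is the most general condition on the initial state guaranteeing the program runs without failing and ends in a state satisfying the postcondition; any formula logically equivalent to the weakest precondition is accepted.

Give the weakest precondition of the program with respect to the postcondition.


Working backward. After the program, the postcondition m - 9 < -3 must hold; in canonical form it is m < 6.
Before x := x + 3*m: m < 6
Before q := val + 2*val - 7: m < 6
Before y := y - 3: m < 6
Before m := q - y: q < y + 6
Before x := x + 2*val + 1: q < y + 6
Answer: WP = q < y + 6


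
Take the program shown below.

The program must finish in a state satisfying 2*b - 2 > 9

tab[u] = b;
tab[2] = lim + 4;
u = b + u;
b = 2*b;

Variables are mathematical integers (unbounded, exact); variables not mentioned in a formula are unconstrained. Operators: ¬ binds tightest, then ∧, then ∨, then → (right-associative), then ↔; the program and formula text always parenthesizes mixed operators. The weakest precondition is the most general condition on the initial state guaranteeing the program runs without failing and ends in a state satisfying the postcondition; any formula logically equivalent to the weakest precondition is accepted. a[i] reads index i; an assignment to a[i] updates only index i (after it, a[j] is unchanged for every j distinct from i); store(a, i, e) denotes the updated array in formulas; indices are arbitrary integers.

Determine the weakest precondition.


Working backward. After the program, the postcondition 2*b - 2 > 9 must hold; in canonical form it is 2*b > 11.
Before b := 2*b: 4*b > 11
Before u := b + u: 4*b > 11
Before tab[2] := lim + 4: 4*b > 11
Before tab[u] := b: 4*b > 11
Answer: WP = 4*b > 11


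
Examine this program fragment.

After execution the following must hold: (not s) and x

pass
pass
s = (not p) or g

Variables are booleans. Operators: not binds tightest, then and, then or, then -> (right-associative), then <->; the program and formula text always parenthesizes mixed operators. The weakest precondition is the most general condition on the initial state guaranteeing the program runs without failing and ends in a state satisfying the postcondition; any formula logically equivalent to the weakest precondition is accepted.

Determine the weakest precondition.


Working backward. After the program, (not s) and x must hold.
Before s := (not p) or g: (not ((not p) or g)) and x
Before skip: (not ((not p) or g)) and x
Before skip: (not ((not p) or g)) and x
Answer: WP = (not ((not p) or g)) and x


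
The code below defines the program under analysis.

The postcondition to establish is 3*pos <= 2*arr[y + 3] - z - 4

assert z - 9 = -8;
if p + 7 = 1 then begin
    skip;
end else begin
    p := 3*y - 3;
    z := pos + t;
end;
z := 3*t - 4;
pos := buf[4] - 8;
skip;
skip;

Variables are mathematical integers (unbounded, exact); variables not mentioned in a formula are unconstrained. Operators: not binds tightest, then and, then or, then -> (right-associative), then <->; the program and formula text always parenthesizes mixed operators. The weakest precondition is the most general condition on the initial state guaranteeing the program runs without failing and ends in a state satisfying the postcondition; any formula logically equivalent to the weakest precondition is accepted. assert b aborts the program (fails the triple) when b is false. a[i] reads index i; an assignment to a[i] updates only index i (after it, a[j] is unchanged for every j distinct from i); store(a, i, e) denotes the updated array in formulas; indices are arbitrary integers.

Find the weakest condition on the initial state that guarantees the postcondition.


Working backward. After the program, the postcondition 3*pos <= 2*arr[y + 3] - z - 4 must hold; in canonical form it is 3*pos + z <= 2*arr[y + 3] - 4.
Before skip: 3*pos + z <= 2*arr[y + 3] - 4
Before skip: 3*pos + z <= 2*arr[y + 3] - 4
Before pos := buf[4] - 8: 3*buf[4] + z <= 2*arr[y + 3] + 20
Before z := 3*t - 4: 3*buf[4] + 3*t <= 2*arr[y + 3] + 24
Then branch requires 3*buf[4] + 3*t <= 2*arr[y + 3] + 24; else branch requires 3*buf[4] + 3*t <= 2*arr[y + 3] + 24.
Before the if: (p = -6 -> 3*buf[4] + 3*t <= 2*arr[y + 3] + 24) and ((not (p = -6)) -> 3*buf[4] + 3*t <= 2*arr[y + 3] + 24)
Before assert z - 9 = -8: z = 1 and (p = -6 -> 3*buf[4] + 3*t <= 2*arr[y + 3] + 24) and ((not (p = -6)) -> 3*buf[4] + 3*t <= 2*arr[y + 3] + 24)
Answer: WP = z = 1 and (p = -6 -> 3*buf[4] + 3*t <= 2*arr[y + 3] + 24) and ((not (p = -6)) -> 3*buf[4] + 3*t <= 2*arr[y + 3] + 24)


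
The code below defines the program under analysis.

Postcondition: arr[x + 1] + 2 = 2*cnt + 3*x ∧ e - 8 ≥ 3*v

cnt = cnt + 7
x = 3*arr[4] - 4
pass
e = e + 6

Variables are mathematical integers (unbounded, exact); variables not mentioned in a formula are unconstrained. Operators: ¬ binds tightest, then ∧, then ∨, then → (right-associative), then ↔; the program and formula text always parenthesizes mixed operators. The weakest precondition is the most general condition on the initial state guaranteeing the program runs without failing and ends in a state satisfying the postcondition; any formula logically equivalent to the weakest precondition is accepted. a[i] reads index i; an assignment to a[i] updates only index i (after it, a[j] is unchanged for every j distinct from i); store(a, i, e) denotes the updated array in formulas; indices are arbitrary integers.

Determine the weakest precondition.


Working backward. After the program, the postcondition arr[x + 1] + 2 = 2*cnt + 3*x ∧ e - 8 ≥ 3*v must hold; in canonical form it is arr[x + 1] = 2*cnt + 3*x - 2 ∧ e ≥ 3*v + 8.
Before e := e + 6: arr[x + 1] = 2*cnt + 3*x - 2 ∧ e ≥ 3*v + 2
Before skip: arr[x + 1] = 2*cnt + 3*x - 2 ∧ e ≥ 3*v + 2
Before x := 3*arr[4] - 4: arr[3*arr[4] - 3] = 9*arr[4] + 2*cnt - 14 ∧ e ≥ 3*v + 2
Before cnt := cnt + 7: arr[3*arr[4] - 3] = 9*arr[4] + 2*cnt ∧ e ≥ 3*v + 2
Answer: WP = arr[3*arr[4] - 3] = 9*arr[4] + 2*cnt ∧ e ≥ 3*v + 2


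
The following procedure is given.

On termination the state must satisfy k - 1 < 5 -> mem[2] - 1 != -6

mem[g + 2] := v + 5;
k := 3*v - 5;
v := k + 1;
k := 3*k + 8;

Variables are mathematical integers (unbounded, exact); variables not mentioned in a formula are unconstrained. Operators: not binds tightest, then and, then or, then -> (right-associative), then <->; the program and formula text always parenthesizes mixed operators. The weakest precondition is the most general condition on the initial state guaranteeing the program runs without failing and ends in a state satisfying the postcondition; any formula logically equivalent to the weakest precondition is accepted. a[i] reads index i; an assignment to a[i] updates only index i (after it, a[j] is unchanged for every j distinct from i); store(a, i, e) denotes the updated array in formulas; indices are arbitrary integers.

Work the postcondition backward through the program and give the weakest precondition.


Working backward. After the program, the postcondition k - 1 < 5 -> mem[2] - 1 != -6 must hold; in canonical form it is k < 6 -> mem[2] != -5.
Before k := 3*k + 8: 3*k < -2 -> mem[2] != -5
Before v := k + 1: 3*k < -2 -> mem[2] != -5
Before k := 3*v - 5: 9*v < 13 -> mem[2] != -5
Before mem[g + 2] := v + 5: 9*v < 13 -> store(mem, g + 2, v + 5)[2] != -5
Answer: WP = 9*v < 13 -> store(mem, g + 2, v + 5)[2] != -5


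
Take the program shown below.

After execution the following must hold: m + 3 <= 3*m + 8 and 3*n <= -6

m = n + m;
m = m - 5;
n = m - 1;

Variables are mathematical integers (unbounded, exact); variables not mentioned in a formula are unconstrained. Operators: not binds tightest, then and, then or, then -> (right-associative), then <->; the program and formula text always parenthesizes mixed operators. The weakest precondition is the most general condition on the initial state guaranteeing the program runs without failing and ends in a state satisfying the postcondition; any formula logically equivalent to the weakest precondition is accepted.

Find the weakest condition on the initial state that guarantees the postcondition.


Working backward. After the program, the postcondition m + 3 <= 3*m + 8 and 3*n <= -6 must hold; in canonical form it is 2*m >= -5 and 3*n <= -6.
Before n := m - 1: 2*m >= -5 and 3*m <= -3
Before m := m - 5: 2*m >= 5 and 3*m <= 12
Before m := n + m: 2*m + 2*n >= 5 and 3*m + 3*n <= 12
Answer: WP = 2*m + 2*n >= 5 and 3*m + 3*n <= 12


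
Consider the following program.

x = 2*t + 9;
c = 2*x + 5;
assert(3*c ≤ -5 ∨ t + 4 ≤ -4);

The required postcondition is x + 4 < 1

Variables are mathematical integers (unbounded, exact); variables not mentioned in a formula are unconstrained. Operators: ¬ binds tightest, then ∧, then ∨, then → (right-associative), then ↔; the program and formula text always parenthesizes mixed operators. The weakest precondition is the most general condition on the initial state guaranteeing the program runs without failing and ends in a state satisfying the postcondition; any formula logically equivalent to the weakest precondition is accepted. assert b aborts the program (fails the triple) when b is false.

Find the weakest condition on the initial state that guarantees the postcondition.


Working backward. After the program, the postcondition x + 4 < 1 must hold; in canonical form it is x < -3.
Before assert 3*c ≤ -5 ∨ t + 4 ≤ -4: (3*c ≤ -5 ∨ t ≤ -8) ∧ x < -3
Before c := 2*x + 5: (6*x ≤ -20 ∨ t ≤ -8) ∧ x < -3
Before x := 2*t + 9: (12*t ≤ -74 ∨ t ≤ -8) ∧ 2*t < -12
Answer: WP = (12*t ≤ -74 ∨ t ≤ -8) ∧ 2*t < -12


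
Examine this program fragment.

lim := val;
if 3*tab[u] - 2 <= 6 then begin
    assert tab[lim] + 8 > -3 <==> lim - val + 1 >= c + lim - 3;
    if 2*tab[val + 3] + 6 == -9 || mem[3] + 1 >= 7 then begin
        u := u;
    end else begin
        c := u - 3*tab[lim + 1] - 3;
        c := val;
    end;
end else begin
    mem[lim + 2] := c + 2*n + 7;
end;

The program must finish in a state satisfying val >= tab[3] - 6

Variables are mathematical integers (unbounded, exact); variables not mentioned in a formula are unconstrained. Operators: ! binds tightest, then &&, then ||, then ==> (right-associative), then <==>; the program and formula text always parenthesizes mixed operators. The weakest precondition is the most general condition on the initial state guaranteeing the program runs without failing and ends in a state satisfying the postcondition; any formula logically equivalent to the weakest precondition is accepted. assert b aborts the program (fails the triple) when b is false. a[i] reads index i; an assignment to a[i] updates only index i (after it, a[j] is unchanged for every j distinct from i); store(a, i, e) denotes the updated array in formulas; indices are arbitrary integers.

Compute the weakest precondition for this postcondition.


Working backward. After the program, val >= tab[3] - 6 must hold.
Then branch requires (tab[lim] > -11 <==> c + val <= 4) && ((2*tab[val + 3] == -15 || mem[3] >= 6) ==> val >= tab[3] - 6) && ((!(2*tab[val + 3] == -15 || mem[3] >= 6)) ==> val >= tab[3] - 6); else branch requires val >= tab[3] - 6.
Before the if: (3*tab[u] <= 8 ==> ((tab[lim] > -11 <==> c + val <= 4) && ((2*tab[val + 3] == -15 || mem[3] >= 6) ==> val >= tab[3] - 6) && ((!(2*tab[val + 3] == -15 || mem[3] >= 6)) ==> val >= tab[3] - 6))) && ((!(3*tab[u] <= 8)) ==> val >= tab[3] - 6)
Before lim := val: (3*tab[u] <= 8 ==> ((tab[val] > -11 <==> c + val <= 4) && ((2*tab[val + 3] == -15 || mem[3] >= 6) ==> val >= tab[3] - 6) && ((!(2*tab[val + 3] == -15 || mem[3] >= 6)) ==> val >= tab[3] - 6))) && ((!(3*tab[u] <= 8)) ==> val >= tab[3] - 6)
Answer: WP = (3*tab[u] <= 8 ==> ((tab[val] > -11 <==> c + val <= 4) && ((2*tab[val + 3] == -15 || mem[3] >= 6) ==> val >= tab[3] - 6) && ((!(2*tab[val + 3] == -15 || mem[3] >= 6)) ==> val >= tab[3] - 6))) && ((!(3*tab[u] <= 8)) ==> val >= tab[3] - 6)


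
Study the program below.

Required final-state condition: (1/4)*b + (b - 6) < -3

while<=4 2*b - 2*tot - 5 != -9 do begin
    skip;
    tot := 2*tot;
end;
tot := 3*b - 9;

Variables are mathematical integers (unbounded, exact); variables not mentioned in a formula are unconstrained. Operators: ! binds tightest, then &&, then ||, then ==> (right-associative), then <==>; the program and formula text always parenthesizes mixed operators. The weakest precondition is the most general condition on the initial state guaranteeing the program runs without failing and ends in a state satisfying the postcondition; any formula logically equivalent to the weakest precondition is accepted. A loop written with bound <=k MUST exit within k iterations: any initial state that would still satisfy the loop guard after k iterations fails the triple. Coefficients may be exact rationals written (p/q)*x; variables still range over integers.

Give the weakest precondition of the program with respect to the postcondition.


Working backward. After the program, the postcondition (1/4)*b + (b - 6) < -3 must hold; in canonical form it is (5/4)*b < 3.
Before tot := 3*b - 9: (5/4)*b < 3
Before the loop (bound <=4), unroll the exhaustion recursion (WP_0 = exit-now case; WP_j = one more guarded iteration, up to j = 4):
  WP_0: (!(2*b != 2*tot - 4)) && (5/4)*b < 3
  WP_1: (2*b != 2*tot - 4 ==> ((!(2*b != 4*tot - 4)) && (5/4)*b < 3)) && ((!(2*b != 2*tot - 4)) ==> (5/4)*b < 3)
  WP_2: (2*b != 2*tot - 4 ==> ((2*b != 4*tot - 4 ==> ((!(2*b != 8*tot - 4)) && (5/4)*b < 3)) && ((!(2*b != 4*tot - 4)) ==> (5/4)*b < 3))) && ((!(2*b != 2*tot - 4)) ==> (5/4)*b < 3)
  WP_3: (2*b != 2*tot - 4 ==> ((2*b != 4*tot - 4 ==> ((2*b != 8*tot - 4 ==> ((!(2*b != 16*tot - 4)) && (5/4)*b < 3)) && ((!(2*b != 8*tot - 4)) ==> (5/4)*b < 3))) && ((!(2*b != 4*tot - 4)) ==> (5/4)*b < 3))) && ((!(2*b != 2*tot - 4)) ==> (5/4)*b < 3)
  WP_4: (2*b != 2*tot - 4 ==> ((2*b != 4*tot - 4 ==> ((2*b != 8*tot - 4 ==> ((2*b != 16*tot - 4 ==> ((!(2*b != 32*tot - 4)) && (5/4)*b < 3)) && ((!(2*b != 16*tot - 4)) ==> (5/4)*b < 3))) && ((!(2*b != 8*tot - 4)) ==> (5/4)*b < 3))) && ((!(2*b != 4*tot - 4)) ==> (5/4)*b < 3))) && ((!(2*b != 2*tot - 4)) ==> (5/4)*b < 3)
So before the loop: (2*b != 2*tot - 4 ==> ((2*b != 4*tot - 4 ==> ((2*b != 8*tot - 4 ==> ((2*b != 16*tot - 4 ==> ((!(2*b != 32*tot - 4)) && (5/4)*b < 3)) && ((!(2*b != 16*tot - 4)) ==> (5/4)*b < 3))) && ((!(2*b != 8*tot - 4)) ==> (5/4)*b < 3))) && ((!(2*b != 4*tot - 4)) ==> (5/4)*b < 3))) && ((!(2*b != 2*tot - 4)) ==> (5/4)*b < 3)
Answer: WP = (2*b != 2*tot - 4 ==> ((2*b != 4*tot - 4 ==> ((2*b != 8*tot - 4 ==> ((2*b != 16*tot - 4 ==> ((!(2*b != 32*tot - 4)) && (5/4)*b < 3)) && ((!(2*b != 16*tot - 4)) ==> (5/4)*b < 3))) && ((!(2*b != 8*tot - 4)) ==> (5/4)*b < 3))) && ((!(2*b != 4*tot - 4)) ==> (5/4)*b < 3))) && ((!(2*b != 2*tot - 4)) ==> (5/4)*b < 3)


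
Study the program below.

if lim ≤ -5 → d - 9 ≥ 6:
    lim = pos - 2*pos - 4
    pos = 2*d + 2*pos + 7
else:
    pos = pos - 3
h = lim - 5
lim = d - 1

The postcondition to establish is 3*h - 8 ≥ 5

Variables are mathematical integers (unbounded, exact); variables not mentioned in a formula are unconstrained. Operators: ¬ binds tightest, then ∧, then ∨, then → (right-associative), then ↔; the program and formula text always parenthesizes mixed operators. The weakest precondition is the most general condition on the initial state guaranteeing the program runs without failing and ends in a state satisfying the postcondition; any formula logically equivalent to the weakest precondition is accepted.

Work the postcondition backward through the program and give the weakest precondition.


Working backward. After the program, the postcondition 3*h - 8 ≥ 5 must hold; in canonical form it is 3*h ≥ 13.
Before lim := d - 1: 3*h ≥ 13
Before h := lim - 5: 3*lim ≥ 28
Then branch requires 3*pos ≤ -40; else branch requires 3*lim ≥ 28.
Before the if: ((lim ≤ -5 → d ≥ 15) → 3*pos ≤ -40) ∧ ((¬(lim ≤ -5 → d ≥ 15)) → 3*lim ≥ 28)
Answer: WP = ((lim ≤ -5 → d ≥ 15) → 3*pos ≤ -40) ∧ ((¬(lim ≤ -5 → d ≥ 15)) → 3*lim ≥ 28)


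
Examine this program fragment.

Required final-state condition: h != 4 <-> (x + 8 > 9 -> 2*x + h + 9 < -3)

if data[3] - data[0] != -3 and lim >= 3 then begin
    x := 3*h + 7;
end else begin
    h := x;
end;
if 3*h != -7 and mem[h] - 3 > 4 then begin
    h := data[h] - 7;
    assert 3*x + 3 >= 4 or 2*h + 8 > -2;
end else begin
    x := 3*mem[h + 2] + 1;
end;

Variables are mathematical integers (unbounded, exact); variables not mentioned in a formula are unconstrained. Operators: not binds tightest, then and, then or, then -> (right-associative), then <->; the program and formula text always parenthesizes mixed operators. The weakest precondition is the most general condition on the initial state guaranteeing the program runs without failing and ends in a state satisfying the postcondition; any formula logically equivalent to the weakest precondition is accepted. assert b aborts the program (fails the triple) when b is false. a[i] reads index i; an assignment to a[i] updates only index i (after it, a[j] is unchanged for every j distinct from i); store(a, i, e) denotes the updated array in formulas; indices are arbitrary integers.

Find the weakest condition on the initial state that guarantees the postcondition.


Working backward. After the program, the postcondition h != 4 <-> (x + 8 > 9 -> 2*x + h + 9 < -3) must hold; in canonical form it is h != 4 <-> (x > 1 -> h + 2*x < -12).
Then branch requires (3*x >= 1 or 2*data[h] > 4) and (data[h] != 11 <-> (x > 1 -> data[h] + 2*x < -5)); else branch requires h != 4 <-> (3*mem[h + 2] > 0 -> 6*mem[h + 2] + h < -14).
Before the if: ((3*h != -7 and mem[h] > 7) -> ((3*x >= 1 or 2*data[h] > 4) and (data[h] != 11 <-> (x > 1 -> data[h] + 2*x < -5)))) and ((not (3*h != -7 and mem[h] > 7)) -> (h != 4 <-> (3*mem[h + 2] > 0 -> 6*mem[h + 2] + h < -14)))
Then branch requires ((3*h != -7 and mem[h] > 7) -> ((9*h >= -20 or 2*data[h] > 4) and (data[h] != 11 <-> (3*h > -6 -> data[h] + 6*h < -19)))) and ((not (3*h != -7 and mem[h] > 7)) -> (h != 4 <-> (3*mem[h + 2] > 0 -> 6*mem[h + 2] + h < -14))); else branch requires ((3*x != -7 and mem[x] > 7) -> ((3*x >= 1 or 2*data[x] > 4) and (data[x] != 11 <-> (x > 1 -> data[x] + 2*x < -5)))) and ((not (3*x != -7 and mem[x] > 7)) -> (x != 4 <-> (3*mem[x + 2] > 0 -> 6*mem[x + 2] + x < -14))).
Before the if: ((data[3] != data[0] - 3 and lim >= 3) -> (((3*h != -7 and mem[h] > 7) -> ((9*h >= -20 or 2*data[h] > 4) and (data[h] != 11 <-> (3*h > -6 -> data[h] + 6*h < -19)))) and ((not (3*h != -7 and mem[h] > 7)) -> (h != 4 <-> (3*mem[h + 2] > 0 -> 6*mem[h + 2] + h < -14))))) and ((not (data[3] != data[0] - 3 and lim >= 3)) -> (((3*x != -7 and mem[x] > 7) -> ((3*x >= 1 or 2*data[x] > 4) and (data[x] != 11 <-> (x > 1 -> data[x] + 2*x < -5)))) and ((not (3*x != -7 and mem[x] > 7)) -> (x != 4 <-> (3*mem[x + 2] > 0 -> 6*mem[x + 2] + x < -14)))))
Answer: WP = ((data[3] != data[0] - 3 and lim >= 3) -> (((3*h != -7 and mem[h] > 7) -> ((9*h >= -20 or 2*data[h] > 4) and (data[h] != 11 <-> (3*h > -6 -> data[h] + 6*h < -19)))) and ((not (3*h != -7 and mem[h] > 7)) -> (h != 4 <-> (3*mem[h + 2] > 0 -> 6*mem[h + 2] + h < -14))))) and ((not (data[3] != data[0] - 3 and lim >= 3)) -> (((3*x != -7 and mem[x] > 7) -> ((3*x >= 1 or 2*data[x] > 4) and (data[x] != 11 <-> (x > 1 -> data[x] + 2*x < -5)))) and ((not (3*x != -7 and mem[x] > 7)) -> (x != 4 <-> (3*mem[x + 2] > 0 -> 6*mem[x + 2] + x < -14)))))


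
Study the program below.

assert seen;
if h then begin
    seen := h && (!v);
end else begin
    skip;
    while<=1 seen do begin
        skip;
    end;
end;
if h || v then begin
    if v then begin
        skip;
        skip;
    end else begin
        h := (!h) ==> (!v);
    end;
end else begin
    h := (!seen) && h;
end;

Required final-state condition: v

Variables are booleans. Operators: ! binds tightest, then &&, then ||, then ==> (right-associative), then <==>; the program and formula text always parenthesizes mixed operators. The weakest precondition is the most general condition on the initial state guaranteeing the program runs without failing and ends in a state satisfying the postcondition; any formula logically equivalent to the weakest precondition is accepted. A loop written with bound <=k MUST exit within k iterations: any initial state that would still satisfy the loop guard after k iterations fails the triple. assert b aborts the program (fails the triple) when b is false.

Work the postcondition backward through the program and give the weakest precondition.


Working backward. After the program, v must hold.
Then branch requires (!v) ==> v; else branch requires v.
Before the if: ((h || v) ==> ((!v) ==> v)) && ((!(h || v)) ==> v)
Then branch requires ((h || v) ==> ((!v) ==> v)) && ((!(h || v)) ==> v); else branch requires (seen ==> ((!seen) && ((h || v) ==> ((!v) ==> v)) && ((!(h || v)) ==> v))) && ((!seen) ==> (((h || v) ==> ((!v) ==> v)) && ((!(h || v)) ==> v))).
Before the if: (h ==> (((h || v) ==> ((!v) ==> v)) && ((!(h || v)) ==> v))) && ((!h) ==> ((seen ==> ((!seen) && ((h || v) ==> ((!v) ==> v)) && ((!(h || v)) ==> v))) && ((!seen) ==> (((h || v) ==> ((!v) ==> v)) && ((!(h || v)) ==> v)))))
Before assert seen: seen && (h ==> (((h || v) ==> ((!v) ==> v)) && ((!(h || v)) ==> v))) && ((!h) ==> ((seen ==> ((!seen) && ((h || v) ==> ((!v) ==> v)) && ((!(h || v)) ==> v))) && ((!seen) ==> (((h || v) ==> ((!v) ==> v)) && ((!(h || v)) ==> v)))))
Answer: WP = seen && (h ==> (((h || v) ==> ((!v) ==> v)) && ((!(h || v)) ==> v))) && ((!h) ==> ((seen ==> ((!seen) && ((h || v) ==> ((!v) ==> v)) && ((!(h || v)) ==> v))) && ((!seen) ==> (((h || v) ==> ((!v) ==> v)) && ((!(h || v)) ==> v)))))


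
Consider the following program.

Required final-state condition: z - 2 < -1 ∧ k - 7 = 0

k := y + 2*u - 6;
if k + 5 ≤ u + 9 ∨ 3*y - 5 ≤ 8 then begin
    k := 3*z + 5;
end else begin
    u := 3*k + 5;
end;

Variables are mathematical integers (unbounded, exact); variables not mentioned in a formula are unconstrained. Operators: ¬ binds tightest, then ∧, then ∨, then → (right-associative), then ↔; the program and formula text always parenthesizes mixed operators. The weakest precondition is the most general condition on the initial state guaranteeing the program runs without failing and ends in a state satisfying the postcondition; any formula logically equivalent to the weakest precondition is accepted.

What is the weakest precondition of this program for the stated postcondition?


Working backward. After the program, the postcondition z - 2 < -1 ∧ k - 7 = 0 must hold; in canonical form it is z < 1 ∧ k = 7.
Then branch requires z < 1 ∧ 3*z = 2; else branch requires z < 1 ∧ k = 7.
Before the if: ((k ≤ u + 4 ∨ 3*y ≤ 13) → (z < 1 ∧ 3*z = 2)) ∧ ((¬(k ≤ u + 4 ∨ 3*y ≤ 13)) → (z < 1 ∧ k = 7))
Before k := y + 2*u - 6: ((u + y ≤ 10 ∨ 3*y ≤ 13) → (z < 1 ∧ 3*z = 2)) ∧ ((¬(u + y ≤ 10 ∨ 3*y ≤ 13)) → (z < 1 ∧ 2*u + y = 13))
Answer: WP = ((u + y ≤ 10 ∨ 3*y ≤ 13) → (z < 1 ∧ 3*z = 2)) ∧ ((¬(u + y ≤ 10 ∨ 3*y ≤ 13)) → (z < 1 ∧ 2*u + y = 13))


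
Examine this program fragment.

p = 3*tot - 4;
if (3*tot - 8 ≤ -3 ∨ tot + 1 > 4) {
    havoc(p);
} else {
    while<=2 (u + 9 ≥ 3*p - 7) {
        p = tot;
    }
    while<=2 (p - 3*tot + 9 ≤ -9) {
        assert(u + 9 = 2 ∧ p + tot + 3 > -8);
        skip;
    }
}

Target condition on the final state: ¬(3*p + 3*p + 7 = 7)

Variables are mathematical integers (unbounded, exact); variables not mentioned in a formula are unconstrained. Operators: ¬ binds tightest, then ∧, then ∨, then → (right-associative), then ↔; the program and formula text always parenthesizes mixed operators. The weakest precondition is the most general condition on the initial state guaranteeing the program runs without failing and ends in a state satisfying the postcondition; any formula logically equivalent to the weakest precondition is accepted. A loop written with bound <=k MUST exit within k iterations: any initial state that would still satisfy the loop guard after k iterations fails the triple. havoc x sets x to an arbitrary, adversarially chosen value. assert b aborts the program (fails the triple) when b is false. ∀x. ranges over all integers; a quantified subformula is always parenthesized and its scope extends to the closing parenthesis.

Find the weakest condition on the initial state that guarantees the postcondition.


Working backward. After the program, the postcondition ¬(3*p + 3*p + 7 = 7) must hold; in canonical form it is ¬(6*p = 0).
Then branch requires ∀p_1. (¬(6*p_1 = 0)); else branch requires (u ≥ 3*p - 16 → ((u ≥ 3*tot - 16 → ((¬(u ≥ 3*tot - 16)) ∧ (2*tot ≥ 18 → (u = -7 ∧ 2*tot > -11 ∧ (2*tot ≥ 18 → (u = -7 ∧ 2*tot > -11 ∧ (¬(2*tot ≥ 18)) ∧ (¬(6*tot = 0)))) ∧ ((¬(2*tot ≥ 18)) → (¬(6*tot = 0))))) ∧ ((¬(2*tot ≥ 18)) → (¬(6*tot = 0))))) ∧ ((¬(u ≥ 3*tot - 16)) → ((2*tot ≥ 18 → (u = -7 ∧ 2*tot > -11 ∧ (2*tot ≥ 18 → (u = -7 ∧ 2*tot > -11 ∧ (¬(2*tot ≥ 18)) ∧ (¬(6*tot = 0)))) ∧ ((¬(2*tot ≥ 18)) → (¬(6*tot = 0))))) ∧ ((¬(2*tot ≥ 18)) → (¬(6*tot = 0))))))) ∧ ((¬(u ≥ 3*p - 16)) → ((p ≤ 3*tot - 18 → (u = -7 ∧ p + tot > -11 ∧ (p ≤ 3*tot - 18 → (u = -7 ∧ p + tot > -11 ∧ (¬(p ≤ 3*tot - 18)) ∧ (¬(6*p = 0)))) ∧ ((¬(p ≤ 3*tot - 18)) → (¬(6*p = 0))))) ∧ ((¬(p ≤ 3*tot - 18)) → (¬(6*p = 0))))).
Before the if: ((3*tot ≤ 5 ∨ tot > 3) → (∀p_1. (¬(6*p_1 = 0)))) ∧ ((¬(3*tot ≤ 5 ∨ tot > 3)) → ((u ≥ 3*p - 16 → ((u ≥ 3*tot - 16 → ((¬(u ≥ 3*tot - 16)) ∧ (2*tot ≥ 18 → (u = -7 ∧ 2*tot > -11 ∧ (2*tot ≥ 18 → (u = -7 ∧ 2*tot > -11 ∧ (¬(2*tot ≥ 18)) ∧ (¬(6*tot = 0)))) ∧ ((¬(2*tot ≥ 18)) → (¬(6*tot = 0))))) ∧ ((¬(2*tot ≥ 18)) → (¬(6*tot = 0))))) ∧ ((¬(u ≥ 3*tot - 16)) → ((2*tot ≥ 18 → (u = -7 ∧ 2*tot > -11 ∧ (2*tot ≥ 18 → (u = -7 ∧ 2*tot > -11 ∧ (¬(2*tot ≥ 18)) ∧ (¬(6*tot = 0)))) ∧ ((¬(2*tot ≥ 18)) → (¬(6*tot = 0))))) ∧ ((¬(2*tot ≥ 18)) → (¬(6*tot = 0))))))) ∧ ((¬(u ≥ 3*p - 16)) → ((p ≤ 3*tot - 18 → (u = -7 ∧ p + tot > -11 ∧ (p ≤ 3*tot - 18 → (u = -7 ∧ p + tot > -11 ∧ (¬(p ≤ 3*tot - 18)) ∧ (¬(6*p = 0)))) ∧ ((¬(p ≤ 3*tot - 18)) → (¬(6*p = 0))))) ∧ ((¬(p ≤ 3*tot - 18)) → (¬(6*p = 0)))))))
Before p := 3*tot - 4: ((3*tot ≤ 5 ∨ tot > 3) → (∀p_1. (¬(6*p_1 = 0)))) ∧ ((¬(3*tot ≤ 5 ∨ tot > 3)) → ((u ≥ 9*tot - 28 → ((u ≥ 3*tot - 16 → ((¬(u ≥ 3*tot - 16)) ∧ (2*tot ≥ 18 → (u = -7 ∧ 2*tot > -11 ∧ (2*tot ≥ 18 → (u = -7 ∧ 2*tot > -11 ∧ (¬(2*tot ≥ 18)) ∧ (¬(6*tot = 0)))) ∧ ((¬(2*tot ≥ 18)) → (¬(6*tot = 0))))) ∧ ((¬(2*tot ≥ 18)) → (¬(6*tot = 0))))) ∧ ((¬(u ≥ 3*tot - 16)) → ((2*tot ≥ 18 → (u = -7 ∧ 2*tot > -11 ∧ (2*tot ≥ 18 → (u = -7 ∧ 2*tot > -11 ∧ (¬(2*tot ≥ 18)) ∧ (¬(6*tot = 0)))) ∧ ((¬(2*tot ≥ 18)) → (¬(6*tot = 0))))) ∧ ((¬(2*tot ≥ 18)) → (¬(6*tot = 0))))))) ∧ ((¬(u ≥ 9*tot - 28)) → (¬(18*tot = 24)))))
Answer: WP = ((3*tot ≤ 5 ∨ tot > 3) → (∀p_1. (¬(6*p_1 = 0)))) ∧ ((¬(3*tot ≤ 5 ∨ tot > 3)) → ((u ≥ 9*tot - 28 → ((u ≥ 3*tot - 16 → ((¬(u ≥ 3*tot - 16)) ∧ (2*tot ≥ 18 → (u = -7 ∧ 2*tot > -11 ∧ (2*tot ≥ 18 → (u = -7 ∧ 2*tot > -11 ∧ (¬(2*tot ≥ 18)) ∧ (¬(6*tot = 0)))) ∧ ((¬(2*tot ≥ 18)) → (¬(6*tot = 0))))) ∧ ((¬(2*tot ≥ 18)) → (¬(6*tot = 0))))) ∧ ((¬(u ≥ 3*tot - 16)) → ((2*tot ≥ 18 → (u = -7 ∧ 2*tot > -11 ∧ (2*tot ≥ 18 → (u = -7 ∧ 2*tot > -11 ∧ (¬(2*tot ≥ 18)) ∧ (¬(6*tot = 0)))) ∧ ((¬(2*tot ≥ 18)) → (¬(6*tot = 0))))) ∧ ((¬(2*tot ≥ 18)) → (¬(6*tot = 0))))))) ∧ ((¬(u ≥ 9*tot - 28)) → (¬(18*tot = 24)))))


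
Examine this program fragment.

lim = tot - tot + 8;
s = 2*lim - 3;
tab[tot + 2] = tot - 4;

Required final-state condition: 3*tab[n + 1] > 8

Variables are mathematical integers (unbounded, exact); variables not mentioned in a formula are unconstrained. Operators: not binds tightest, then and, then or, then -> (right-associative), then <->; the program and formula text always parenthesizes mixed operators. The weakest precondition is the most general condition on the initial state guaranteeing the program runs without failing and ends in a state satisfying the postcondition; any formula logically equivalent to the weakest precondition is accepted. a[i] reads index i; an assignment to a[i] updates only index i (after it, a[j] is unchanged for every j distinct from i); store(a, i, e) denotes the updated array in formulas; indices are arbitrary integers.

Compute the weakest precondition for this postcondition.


Working backward. After the program, 3*tab[n + 1] > 8 must hold.
Before tab[tot + 2] := tot - 4: 3*store(tab, tot + 2, tot - 4)[n + 1] > 8
Before s := 2*lim - 3: 3*store(tab, tot + 2, tot - 4)[n + 1] > 8
Before lim := tot - tot + 8: 3*store(tab, tot + 2, tot - 4)[n + 1] > 8
Answer: WP = 3*store(tab, tot + 2, tot - 4)[n + 1] > 8


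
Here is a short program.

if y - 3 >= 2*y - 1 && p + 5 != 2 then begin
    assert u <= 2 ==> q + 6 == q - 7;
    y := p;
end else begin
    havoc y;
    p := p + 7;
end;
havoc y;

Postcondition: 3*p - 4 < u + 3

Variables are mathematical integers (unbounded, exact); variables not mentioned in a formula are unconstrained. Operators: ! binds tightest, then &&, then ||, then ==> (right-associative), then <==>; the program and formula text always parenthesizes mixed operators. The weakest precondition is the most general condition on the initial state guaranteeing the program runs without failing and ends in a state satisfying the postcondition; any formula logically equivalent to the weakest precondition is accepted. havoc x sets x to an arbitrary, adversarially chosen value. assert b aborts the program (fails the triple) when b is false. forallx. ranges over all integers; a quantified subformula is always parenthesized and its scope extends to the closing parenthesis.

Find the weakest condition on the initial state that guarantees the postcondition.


Working backward. After the program, the postcondition 3*p - 4 < u + 3 must hold; in canonical form it is 3*p < u + 7.
Before havoc y: 3*p < u + 7
Then branch requires (!(u <= 2)) && 3*p < u + 7; else branch requires 3*p < u - 14.
Before the if: ((y <= -2 && p != -3) ==> ((!(u <= 2)) && 3*p < u + 7)) && ((!(y <= -2 && p != -3)) ==> 3*p < u - 14)
Answer: WP = ((y <= -2 && p != -3) ==> ((!(u <= 2)) && 3*p < u + 7)) && ((!(y <= -2 && p != -3)) ==> 3*p < u - 14)


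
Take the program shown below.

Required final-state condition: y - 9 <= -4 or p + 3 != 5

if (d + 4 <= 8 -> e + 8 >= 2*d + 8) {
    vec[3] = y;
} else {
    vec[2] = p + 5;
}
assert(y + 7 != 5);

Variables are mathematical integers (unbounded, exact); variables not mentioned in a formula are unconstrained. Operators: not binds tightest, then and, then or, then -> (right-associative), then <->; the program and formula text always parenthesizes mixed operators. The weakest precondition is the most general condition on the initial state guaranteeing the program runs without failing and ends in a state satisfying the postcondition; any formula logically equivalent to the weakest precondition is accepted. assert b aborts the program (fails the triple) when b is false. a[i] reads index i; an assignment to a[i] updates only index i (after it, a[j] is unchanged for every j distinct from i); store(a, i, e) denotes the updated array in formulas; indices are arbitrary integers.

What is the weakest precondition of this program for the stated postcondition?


Working backward. After the program, the postcondition y - 9 <= -4 or p + 3 != 5 must hold; in canonical form it is y <= 5 or p != 2.
Before assert y + 7 != 5: y != -2 and (y <= 5 or p != 2)
Then branch requires y != -2 and (y <= 5 or p != 2); else branch requires y != -2 and (y <= 5 or p != 2).
Before the if: ((d <= 4 -> e >= 2*d) -> (y != -2 and (y <= 5 or p != 2))) and ((not (d <= 4 -> e >= 2*d)) -> (y != -2 and (y <= 5 or p != 2)))
Answer: WP = ((d <= 4 -> e >= 2*d) -> (y != -2 and (y <= 5 or p != 2))) and ((not (d <= 4 -> e >= 2*d)) -> (y != -2 and (y <= 5 or p != 2)))


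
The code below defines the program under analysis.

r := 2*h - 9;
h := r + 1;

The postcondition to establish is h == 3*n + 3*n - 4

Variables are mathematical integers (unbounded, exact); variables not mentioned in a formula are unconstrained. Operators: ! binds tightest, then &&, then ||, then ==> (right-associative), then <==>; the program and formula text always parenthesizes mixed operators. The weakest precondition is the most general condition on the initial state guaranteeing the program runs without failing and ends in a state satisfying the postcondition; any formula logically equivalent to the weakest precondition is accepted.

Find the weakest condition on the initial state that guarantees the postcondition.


Working backward. After the program, the postcondition h == 3*n + 3*n - 4 must hold; in canonical form it is h == 6*n - 4.
Before h := r + 1: r == 6*n - 5
Before r := 2*h - 9: 2*h == 6*n + 4
Answer: WP = 2*h == 6*n + 4


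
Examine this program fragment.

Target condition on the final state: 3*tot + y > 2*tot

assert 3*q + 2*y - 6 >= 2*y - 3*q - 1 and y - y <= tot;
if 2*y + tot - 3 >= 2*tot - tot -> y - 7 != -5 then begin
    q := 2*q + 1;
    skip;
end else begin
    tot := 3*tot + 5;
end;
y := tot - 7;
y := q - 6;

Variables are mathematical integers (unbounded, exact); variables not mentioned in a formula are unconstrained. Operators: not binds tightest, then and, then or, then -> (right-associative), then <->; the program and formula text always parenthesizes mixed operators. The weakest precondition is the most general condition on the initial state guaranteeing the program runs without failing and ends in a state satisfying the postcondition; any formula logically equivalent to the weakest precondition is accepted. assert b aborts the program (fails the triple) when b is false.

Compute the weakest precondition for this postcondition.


Working backward. After the program, the postcondition 3*tot + y > 2*tot must hold; in canonical form it is tot + y > 0.
Before y := q - 6: q + tot > 6
Before y := tot - 7: q + tot > 6
Then branch requires 2*q + tot > 5; else branch requires q + 3*tot > 1.
Before the if: ((2*y >= 3 -> y != 2) -> 2*q + tot > 5) and ((not (2*y >= 3 -> y != 2)) -> q + 3*tot > 1)
Before assert 3*q + 2*y - 6 >= 2*y - 3*q - 1 and y - y <= tot: 6*q >= 5 and tot >= 0 and ((2*y >= 3 -> y != 2) -> 2*q + tot > 5) and ((not (2*y >= 3 -> y != 2)) -> q + 3*tot > 1)
Answer: WP = 6*q >= 5 and tot >= 0 and ((2*y >= 3 -> y != 2) -> 2*q + tot > 5) and ((not (2*y >= 3 -> y != 2)) -> q + 3*tot > 1)


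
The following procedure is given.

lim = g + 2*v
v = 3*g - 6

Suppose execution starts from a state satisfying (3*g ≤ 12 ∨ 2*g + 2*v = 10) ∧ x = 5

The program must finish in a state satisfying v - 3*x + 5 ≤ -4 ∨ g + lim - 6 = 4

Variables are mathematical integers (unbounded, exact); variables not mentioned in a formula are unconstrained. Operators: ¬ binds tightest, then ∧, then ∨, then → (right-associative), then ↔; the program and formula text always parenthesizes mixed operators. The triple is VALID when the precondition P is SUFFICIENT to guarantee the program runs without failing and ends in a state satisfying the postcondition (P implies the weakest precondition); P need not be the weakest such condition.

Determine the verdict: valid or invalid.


Working backward. After the program, the postcondition v - 3*x + 5 ≤ -4 ∨ g + lim - 6 = 4 must hold; in canonical form it is v ≤ 3*x - 9 ∨ g + lim = 10.
Before v := 3*g - 6: 3*g ≤ 3*x - 3 ∨ g + lim = 10
Before lim := g + 2*v: 3*g ≤ 3*x - 3 ∨ 2*g + 2*v = 10
The weakest precondition is 3*g ≤ 3*x - 3 ∨ 2*g + 2*v = 10.
Check whether (3*g ≤ 12 ∨ 2*g + 2*v = 10) ∧ x = 5 implies it.
Every state satisfying the precondition satisfies the weakest precondition: the implication holds.
Answer: valid


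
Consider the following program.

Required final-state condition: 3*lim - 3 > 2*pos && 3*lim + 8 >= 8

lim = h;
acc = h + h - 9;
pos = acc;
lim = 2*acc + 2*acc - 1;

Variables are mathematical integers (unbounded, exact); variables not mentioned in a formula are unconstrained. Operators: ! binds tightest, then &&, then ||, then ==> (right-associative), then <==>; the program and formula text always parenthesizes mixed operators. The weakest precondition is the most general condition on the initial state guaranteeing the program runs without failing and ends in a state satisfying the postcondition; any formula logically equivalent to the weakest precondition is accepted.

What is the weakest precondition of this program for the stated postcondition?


Working backward. After the program, the postcondition 3*lim - 3 > 2*pos && 3*lim + 8 >= 8 must hold; in canonical form it is 3*lim > 2*pos + 3 && 3*lim >= 0.
Before lim := 2*acc + 2*acc - 1: 12*acc > 2*pos + 6 && 12*acc >= 3
Before pos := acc: 10*acc > 6 && 12*acc >= 3
Before acc := h + h - 9: 20*h > 96 && 24*h >= 111
Before lim := h: 20*h > 96 && 24*h >= 111
Answer: WP = 20*h > 96 && 24*h >= 111


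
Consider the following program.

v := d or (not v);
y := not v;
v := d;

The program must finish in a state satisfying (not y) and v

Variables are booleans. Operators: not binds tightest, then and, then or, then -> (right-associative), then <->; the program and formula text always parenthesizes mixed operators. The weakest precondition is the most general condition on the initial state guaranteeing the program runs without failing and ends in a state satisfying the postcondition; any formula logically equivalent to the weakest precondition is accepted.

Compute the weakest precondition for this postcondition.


Working backward. After the program, (not y) and v must hold.
Before v := d: (not y) and d
Before y := not v: v and d
Before v := d or (not v): (d or (not v)) and d
Answer: WP = (d or (not v)) and d
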